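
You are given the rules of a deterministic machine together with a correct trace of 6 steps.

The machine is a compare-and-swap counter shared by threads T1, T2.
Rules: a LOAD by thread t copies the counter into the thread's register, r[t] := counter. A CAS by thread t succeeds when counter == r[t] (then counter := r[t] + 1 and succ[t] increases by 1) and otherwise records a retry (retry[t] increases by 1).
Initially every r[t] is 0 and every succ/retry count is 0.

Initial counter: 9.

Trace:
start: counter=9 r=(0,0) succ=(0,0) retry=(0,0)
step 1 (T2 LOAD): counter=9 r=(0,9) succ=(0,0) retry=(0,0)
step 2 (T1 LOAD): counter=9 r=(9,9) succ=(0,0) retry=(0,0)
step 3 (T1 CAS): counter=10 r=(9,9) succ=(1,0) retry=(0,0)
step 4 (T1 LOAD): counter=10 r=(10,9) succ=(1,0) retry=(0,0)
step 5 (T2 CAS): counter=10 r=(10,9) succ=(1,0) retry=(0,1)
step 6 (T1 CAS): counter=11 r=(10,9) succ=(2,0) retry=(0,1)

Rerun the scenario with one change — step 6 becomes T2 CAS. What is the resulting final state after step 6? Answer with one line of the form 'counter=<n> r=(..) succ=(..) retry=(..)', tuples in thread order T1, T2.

(re-executing from step 6 with the substitution; state before step 6: counter=10 r=(10,9) succ=(1,0) retry=(0,1))
step 6 (T2 CAS): counter=10 r=(10,9) succ=(1,0) retry=(0,2)

counter=10 r=(10,9) succ=(1,0) retry=(0,2)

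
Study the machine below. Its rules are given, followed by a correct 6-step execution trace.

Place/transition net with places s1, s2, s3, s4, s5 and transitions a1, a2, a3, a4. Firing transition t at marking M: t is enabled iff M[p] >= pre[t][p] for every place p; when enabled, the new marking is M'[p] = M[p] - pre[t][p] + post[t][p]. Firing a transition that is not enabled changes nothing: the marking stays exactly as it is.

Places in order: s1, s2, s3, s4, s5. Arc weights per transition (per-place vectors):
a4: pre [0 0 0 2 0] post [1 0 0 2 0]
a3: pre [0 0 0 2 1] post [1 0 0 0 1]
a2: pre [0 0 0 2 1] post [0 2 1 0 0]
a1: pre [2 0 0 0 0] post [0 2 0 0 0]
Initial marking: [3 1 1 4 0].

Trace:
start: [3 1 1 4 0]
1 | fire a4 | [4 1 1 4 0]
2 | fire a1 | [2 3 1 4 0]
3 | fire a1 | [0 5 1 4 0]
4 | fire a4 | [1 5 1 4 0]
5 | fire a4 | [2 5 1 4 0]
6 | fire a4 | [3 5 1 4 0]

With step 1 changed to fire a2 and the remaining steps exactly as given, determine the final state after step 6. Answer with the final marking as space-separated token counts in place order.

(re-executing from step 1 with the substitution; state before step 1: [3 1 1 4 0])
1 | fire a2 | [3 1 1 4 0]
2 | fire a1 | [1 3 1 4 0]
3 | fire a1 | [1 3 1 4 0]
4 | fire a4 | [2 3 1 4 0]
5 | fire a4 | [3 3 1 4 0]
6 | fire a4 | [4 3 1 4 0]

4 3 1 4 0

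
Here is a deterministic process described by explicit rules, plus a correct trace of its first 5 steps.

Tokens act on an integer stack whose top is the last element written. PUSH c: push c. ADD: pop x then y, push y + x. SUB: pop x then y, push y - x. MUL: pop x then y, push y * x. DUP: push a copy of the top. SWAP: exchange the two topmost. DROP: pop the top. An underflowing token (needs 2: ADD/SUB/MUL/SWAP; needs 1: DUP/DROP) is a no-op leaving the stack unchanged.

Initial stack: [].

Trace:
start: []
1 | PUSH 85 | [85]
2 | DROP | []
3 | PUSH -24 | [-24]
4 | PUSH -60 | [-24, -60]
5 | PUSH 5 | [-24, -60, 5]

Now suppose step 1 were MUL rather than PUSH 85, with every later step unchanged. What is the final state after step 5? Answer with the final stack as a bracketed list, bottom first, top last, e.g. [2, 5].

[-24, -60, 5]

(re-executing from step 1 with the substitution; state before step 1: [])
1 | MUL | []
2 | DROP | []
3 | PUSH -24 | [-24]
4 | PUSH -60 | [-24, -60]
5 | PUSH 5 | [-24, -60, 5]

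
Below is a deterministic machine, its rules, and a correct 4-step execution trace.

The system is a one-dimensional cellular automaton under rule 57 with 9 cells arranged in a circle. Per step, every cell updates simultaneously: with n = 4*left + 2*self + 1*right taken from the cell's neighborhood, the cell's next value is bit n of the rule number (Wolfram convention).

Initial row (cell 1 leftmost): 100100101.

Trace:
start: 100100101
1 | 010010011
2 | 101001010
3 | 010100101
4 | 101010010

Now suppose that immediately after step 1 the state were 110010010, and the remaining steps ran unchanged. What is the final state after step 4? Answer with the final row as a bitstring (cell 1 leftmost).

state after step 1 := 110010010
2 | 101001001
3 | 010100101
4 | 101010010

101010010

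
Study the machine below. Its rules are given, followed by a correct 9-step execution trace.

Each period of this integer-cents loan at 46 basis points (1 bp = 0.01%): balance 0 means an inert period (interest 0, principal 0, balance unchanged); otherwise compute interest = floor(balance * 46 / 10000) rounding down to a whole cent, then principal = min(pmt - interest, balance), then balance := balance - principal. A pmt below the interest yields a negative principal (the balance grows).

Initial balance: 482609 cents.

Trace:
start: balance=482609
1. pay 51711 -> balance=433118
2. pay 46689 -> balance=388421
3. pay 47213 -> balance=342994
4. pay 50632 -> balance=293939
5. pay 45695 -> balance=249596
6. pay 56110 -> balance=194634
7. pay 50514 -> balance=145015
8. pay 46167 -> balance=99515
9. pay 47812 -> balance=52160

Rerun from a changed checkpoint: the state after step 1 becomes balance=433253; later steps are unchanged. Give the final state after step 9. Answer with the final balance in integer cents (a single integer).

52298

state after step 1 := balance=433253
2. pay 46689 -> balance=388556
3. pay 47213 -> balance=343130
4. pay 50632 -> balance=294076
5. pay 45695 -> balance=249733
6. pay 56110 -> balance=194771
7. pay 50514 -> balance=145152
8. pay 46167 -> balance=99652
9. pay 47812 -> balance=52298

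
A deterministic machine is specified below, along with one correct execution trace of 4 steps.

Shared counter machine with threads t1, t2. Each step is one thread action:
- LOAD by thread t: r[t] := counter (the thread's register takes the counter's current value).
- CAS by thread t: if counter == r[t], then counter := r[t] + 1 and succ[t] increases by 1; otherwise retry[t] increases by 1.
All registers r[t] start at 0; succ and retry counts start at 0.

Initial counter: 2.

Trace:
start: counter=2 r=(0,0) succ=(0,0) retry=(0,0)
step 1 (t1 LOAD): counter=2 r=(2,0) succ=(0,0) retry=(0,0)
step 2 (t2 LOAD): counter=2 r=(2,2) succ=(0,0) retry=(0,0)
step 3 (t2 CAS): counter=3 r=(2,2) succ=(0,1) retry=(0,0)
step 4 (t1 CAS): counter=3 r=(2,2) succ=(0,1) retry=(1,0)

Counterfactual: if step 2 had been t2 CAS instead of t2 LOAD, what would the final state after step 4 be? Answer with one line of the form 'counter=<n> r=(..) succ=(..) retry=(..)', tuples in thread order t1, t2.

counter=3 r=(2,0) succ=(1,0) retry=(0,2)

(re-executing from step 2 with the substitution; state before step 2: counter=2 r=(2,0) succ=(0,0) retry=(0,0))
step 2 (t2 CAS): counter=2 r=(2,0) succ=(0,0) retry=(0,1)
step 3 (t2 CAS): counter=2 r=(2,0) succ=(0,0) retry=(0,2)
step 4 (t1 CAS): counter=3 r=(2,0) succ=(1,0) retry=(0,2)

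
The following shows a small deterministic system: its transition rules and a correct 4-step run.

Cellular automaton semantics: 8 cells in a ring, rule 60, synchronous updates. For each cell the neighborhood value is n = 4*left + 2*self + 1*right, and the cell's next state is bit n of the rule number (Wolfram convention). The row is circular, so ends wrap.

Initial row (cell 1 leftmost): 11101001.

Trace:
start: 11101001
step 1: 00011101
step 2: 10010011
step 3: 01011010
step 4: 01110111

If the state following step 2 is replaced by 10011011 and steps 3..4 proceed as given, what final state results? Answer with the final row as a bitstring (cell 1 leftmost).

state after step 2 := 10011011
step 3: 01010110
step 4: 01111101

01111101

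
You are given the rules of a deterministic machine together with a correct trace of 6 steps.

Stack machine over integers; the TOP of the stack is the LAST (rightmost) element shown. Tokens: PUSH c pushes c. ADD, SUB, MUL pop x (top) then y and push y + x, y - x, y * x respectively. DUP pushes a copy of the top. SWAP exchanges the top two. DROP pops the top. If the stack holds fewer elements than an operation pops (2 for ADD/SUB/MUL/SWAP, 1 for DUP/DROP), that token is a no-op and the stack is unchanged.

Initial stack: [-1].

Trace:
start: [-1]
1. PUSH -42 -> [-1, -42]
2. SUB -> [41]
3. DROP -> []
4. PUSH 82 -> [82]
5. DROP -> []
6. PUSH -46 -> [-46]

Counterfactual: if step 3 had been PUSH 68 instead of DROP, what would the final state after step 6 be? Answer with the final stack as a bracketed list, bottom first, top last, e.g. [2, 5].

[41, 68, -46]

(re-executing from step 3 with the substitution; state before step 3: [41])
3. PUSH 68 -> [41, 68]
4. PUSH 82 -> [41, 68, 82]
5. DROP -> [41, 68]
6. PUSH -46 -> [41, 68, -46]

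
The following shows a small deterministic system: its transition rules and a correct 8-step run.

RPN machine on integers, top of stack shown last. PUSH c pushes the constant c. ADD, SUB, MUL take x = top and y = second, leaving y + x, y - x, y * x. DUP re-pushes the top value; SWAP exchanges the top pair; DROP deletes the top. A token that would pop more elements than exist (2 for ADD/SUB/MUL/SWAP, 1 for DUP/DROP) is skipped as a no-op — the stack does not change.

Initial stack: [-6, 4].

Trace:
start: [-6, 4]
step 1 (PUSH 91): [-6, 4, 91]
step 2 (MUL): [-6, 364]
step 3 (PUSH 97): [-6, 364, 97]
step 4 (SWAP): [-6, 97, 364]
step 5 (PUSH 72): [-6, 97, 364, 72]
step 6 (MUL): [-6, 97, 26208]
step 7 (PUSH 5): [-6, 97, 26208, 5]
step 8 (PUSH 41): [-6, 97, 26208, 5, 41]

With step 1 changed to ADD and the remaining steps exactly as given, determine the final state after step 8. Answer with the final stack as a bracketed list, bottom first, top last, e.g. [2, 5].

[97, -144, 5, 41]

(re-executing from step 1 with the substitution; state before step 1: [-6, 4])
step 1 (ADD): [-2]
step 2 (MUL): [-2]
step 3 (PUSH 97): [-2, 97]
step 4 (SWAP): [97, -2]
step 5 (PUSH 72): [97, -2, 72]
step 6 (MUL): [97, -144]
step 7 (PUSH 5): [97, -144, 5]
step 8 (PUSH 41): [97, -144, 5, 41]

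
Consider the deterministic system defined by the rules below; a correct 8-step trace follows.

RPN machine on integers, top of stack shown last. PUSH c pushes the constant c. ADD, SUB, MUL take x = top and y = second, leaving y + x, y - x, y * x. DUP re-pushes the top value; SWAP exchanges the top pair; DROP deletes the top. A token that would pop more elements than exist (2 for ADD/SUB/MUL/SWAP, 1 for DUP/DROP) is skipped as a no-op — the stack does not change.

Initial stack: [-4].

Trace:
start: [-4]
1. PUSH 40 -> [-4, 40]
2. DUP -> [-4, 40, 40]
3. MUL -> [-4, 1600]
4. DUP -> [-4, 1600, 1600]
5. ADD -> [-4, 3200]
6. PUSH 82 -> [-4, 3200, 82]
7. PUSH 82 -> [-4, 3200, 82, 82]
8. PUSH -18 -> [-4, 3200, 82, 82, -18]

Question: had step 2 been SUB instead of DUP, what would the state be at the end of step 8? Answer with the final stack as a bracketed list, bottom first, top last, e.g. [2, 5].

(re-executing from step 2 with the substitution; state before step 2: [-4, 40])
2. SUB -> [-44]
3. MUL -> [-44]
4. DUP -> [-44, -44]
5. ADD -> [-88]
6. PUSH 82 -> [-88, 82]
7. PUSH 82 -> [-88, 82, 82]
8. PUSH -18 -> [-88, 82, 82, -18]

[-88, 82, 82, -18]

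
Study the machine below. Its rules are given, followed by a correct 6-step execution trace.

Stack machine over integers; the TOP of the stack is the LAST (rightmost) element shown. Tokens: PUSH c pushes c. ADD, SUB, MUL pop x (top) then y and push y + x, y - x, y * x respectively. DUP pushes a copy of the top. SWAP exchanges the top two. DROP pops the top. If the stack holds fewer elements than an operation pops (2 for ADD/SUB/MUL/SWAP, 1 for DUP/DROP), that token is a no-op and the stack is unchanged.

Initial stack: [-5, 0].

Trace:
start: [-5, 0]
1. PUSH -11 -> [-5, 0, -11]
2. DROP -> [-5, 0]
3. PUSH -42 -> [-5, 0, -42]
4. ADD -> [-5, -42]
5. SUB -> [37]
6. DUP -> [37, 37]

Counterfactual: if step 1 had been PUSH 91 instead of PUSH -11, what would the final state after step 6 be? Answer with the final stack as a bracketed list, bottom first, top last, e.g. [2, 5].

[37, 37]

(re-executing from step 1 with the substitution; state before step 1: [-5, 0])
1. PUSH 91 -> [-5, 0, 91]
2. DROP -> [-5, 0]
3. PUSH -42 -> [-5, 0, -42]
4. ADD -> [-5, -42]
5. SUB -> [37]
6. DUP -> [37, 37]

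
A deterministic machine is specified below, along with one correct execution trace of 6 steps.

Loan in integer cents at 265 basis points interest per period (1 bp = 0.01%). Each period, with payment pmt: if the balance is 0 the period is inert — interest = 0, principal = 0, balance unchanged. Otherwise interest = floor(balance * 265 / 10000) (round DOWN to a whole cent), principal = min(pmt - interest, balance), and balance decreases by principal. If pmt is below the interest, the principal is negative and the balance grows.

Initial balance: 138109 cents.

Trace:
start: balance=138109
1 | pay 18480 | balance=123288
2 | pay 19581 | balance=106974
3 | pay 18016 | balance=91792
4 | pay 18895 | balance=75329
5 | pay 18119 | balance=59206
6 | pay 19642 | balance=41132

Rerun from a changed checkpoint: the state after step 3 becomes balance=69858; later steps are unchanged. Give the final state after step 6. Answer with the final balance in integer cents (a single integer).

state after step 3 := balance=69858
4 | pay 18895 | balance=52814
5 | pay 18119 | balance=36094
6 | pay 19642 | balance=17408

17408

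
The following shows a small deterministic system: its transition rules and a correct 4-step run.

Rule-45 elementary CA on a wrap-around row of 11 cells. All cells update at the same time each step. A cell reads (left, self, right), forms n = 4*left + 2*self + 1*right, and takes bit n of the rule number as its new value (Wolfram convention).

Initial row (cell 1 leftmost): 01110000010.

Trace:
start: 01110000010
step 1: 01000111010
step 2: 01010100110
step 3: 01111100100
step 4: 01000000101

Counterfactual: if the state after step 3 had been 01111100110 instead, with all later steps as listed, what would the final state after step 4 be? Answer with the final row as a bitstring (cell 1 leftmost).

state after step 3 := 01111100110
step 4: 01000000100

01000000100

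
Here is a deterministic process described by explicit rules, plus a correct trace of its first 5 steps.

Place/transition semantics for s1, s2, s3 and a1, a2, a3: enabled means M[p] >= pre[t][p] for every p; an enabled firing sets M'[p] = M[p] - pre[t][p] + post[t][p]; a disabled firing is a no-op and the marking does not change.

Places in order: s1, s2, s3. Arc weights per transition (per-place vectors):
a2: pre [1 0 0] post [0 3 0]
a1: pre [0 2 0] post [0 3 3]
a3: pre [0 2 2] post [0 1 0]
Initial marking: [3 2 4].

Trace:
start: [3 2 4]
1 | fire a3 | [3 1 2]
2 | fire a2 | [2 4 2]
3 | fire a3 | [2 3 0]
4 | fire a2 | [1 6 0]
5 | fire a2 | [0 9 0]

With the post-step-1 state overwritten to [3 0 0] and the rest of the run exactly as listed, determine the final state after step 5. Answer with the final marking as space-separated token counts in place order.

0 9 0

state after step 1 := [3 0 0]
2 | fire a2 | [2 3 0]
3 | fire a3 | [2 3 0]
4 | fire a2 | [1 6 0]
5 | fire a2 | [0 9 0]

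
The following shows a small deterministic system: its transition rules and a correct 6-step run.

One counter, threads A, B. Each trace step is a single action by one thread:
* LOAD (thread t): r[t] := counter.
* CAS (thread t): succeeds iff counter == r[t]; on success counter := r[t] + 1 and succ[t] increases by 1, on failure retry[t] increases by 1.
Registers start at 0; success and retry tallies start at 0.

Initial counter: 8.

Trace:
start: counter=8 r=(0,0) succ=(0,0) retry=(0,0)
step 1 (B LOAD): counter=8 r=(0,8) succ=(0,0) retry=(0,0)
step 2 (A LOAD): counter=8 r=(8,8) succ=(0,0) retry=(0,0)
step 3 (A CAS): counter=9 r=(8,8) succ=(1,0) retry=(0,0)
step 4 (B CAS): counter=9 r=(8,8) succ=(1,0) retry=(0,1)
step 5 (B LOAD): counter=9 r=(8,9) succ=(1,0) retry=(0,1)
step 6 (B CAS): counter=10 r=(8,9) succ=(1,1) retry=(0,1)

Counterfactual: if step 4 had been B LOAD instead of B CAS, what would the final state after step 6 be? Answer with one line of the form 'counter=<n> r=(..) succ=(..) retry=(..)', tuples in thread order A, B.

counter=10 r=(8,9) succ=(1,1) retry=(0,0)

(re-executing from step 4 with the substitution; state before step 4: counter=9 r=(8,8) succ=(1,0) retry=(0,0))
step 4 (B LOAD): counter=9 r=(8,9) succ=(1,0) retry=(0,0)
step 5 (B LOAD): counter=9 r=(8,9) succ=(1,0) retry=(0,0)
step 6 (B CAS): counter=10 r=(8,9) succ=(1,1) retry=(0,0)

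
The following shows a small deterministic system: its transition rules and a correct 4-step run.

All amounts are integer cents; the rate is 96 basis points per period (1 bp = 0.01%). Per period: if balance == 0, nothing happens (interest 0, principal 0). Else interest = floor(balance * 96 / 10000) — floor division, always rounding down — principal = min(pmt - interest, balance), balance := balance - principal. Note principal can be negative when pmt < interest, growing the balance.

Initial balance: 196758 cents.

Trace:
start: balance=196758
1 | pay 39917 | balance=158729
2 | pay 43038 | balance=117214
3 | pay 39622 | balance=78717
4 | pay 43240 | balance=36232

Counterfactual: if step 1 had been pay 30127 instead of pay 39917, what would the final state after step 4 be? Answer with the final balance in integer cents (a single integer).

46307

(re-executing from step 1 with the substitution; state before step 1: balance=196758)
1 | pay 30127 | balance=168519
2 | pay 43038 | balance=127098
3 | pay 39622 | balance=88696
4 | pay 43240 | balance=46307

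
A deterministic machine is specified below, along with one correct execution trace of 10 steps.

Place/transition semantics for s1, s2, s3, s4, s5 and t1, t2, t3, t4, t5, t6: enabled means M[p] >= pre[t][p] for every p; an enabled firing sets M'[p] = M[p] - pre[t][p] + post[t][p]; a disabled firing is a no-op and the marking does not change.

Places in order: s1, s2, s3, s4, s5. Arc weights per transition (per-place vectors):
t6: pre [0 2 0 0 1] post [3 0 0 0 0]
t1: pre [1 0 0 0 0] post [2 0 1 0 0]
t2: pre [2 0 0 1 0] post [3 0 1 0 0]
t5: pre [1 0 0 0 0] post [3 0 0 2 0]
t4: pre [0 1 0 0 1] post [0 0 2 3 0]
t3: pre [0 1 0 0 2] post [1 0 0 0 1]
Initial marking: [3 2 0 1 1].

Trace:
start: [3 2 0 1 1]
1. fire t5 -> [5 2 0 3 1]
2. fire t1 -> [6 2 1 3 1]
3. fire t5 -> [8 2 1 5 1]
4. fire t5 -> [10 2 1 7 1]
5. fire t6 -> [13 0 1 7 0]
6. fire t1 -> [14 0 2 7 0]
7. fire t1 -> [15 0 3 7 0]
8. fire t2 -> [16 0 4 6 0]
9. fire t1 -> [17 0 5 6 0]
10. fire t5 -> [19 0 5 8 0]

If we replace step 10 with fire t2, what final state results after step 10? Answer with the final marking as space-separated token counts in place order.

(re-executing from step 10 with the substitution; state before step 10: [17 0 5 6 0])
10. fire t2 -> [18 0 6 5 0]

18 0 6 5 0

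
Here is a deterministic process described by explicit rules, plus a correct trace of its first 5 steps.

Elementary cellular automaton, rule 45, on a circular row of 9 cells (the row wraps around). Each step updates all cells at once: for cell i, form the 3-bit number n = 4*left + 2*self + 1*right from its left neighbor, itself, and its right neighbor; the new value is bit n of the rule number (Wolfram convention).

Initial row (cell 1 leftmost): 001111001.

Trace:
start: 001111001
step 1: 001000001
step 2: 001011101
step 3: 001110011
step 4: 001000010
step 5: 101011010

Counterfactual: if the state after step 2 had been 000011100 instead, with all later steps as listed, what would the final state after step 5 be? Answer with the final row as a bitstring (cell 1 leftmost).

state after step 2 := 000011100
step 3: 111010001
step 4: 000110101
step 5: 010101111

010101111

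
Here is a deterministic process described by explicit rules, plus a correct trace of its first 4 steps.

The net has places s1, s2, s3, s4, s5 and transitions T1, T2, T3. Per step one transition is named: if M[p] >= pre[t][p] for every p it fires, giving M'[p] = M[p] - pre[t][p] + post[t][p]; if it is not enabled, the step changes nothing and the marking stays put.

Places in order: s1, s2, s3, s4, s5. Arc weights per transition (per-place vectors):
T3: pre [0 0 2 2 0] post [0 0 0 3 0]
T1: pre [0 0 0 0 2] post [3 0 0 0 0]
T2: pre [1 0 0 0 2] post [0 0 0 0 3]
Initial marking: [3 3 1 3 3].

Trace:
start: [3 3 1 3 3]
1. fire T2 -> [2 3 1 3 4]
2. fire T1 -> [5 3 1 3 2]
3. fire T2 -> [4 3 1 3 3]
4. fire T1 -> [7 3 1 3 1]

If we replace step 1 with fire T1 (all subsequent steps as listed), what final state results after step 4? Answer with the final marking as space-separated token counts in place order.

6 3 1 3 1

(re-executing from step 1 with the substitution; state before step 1: [3 3 1 3 3])
1. fire T1 -> [6 3 1 3 1]
2. fire T1 -> [6 3 1 3 1]
3. fire T2 -> [6 3 1 3 1]
4. fire T1 -> [6 3 1 3 1]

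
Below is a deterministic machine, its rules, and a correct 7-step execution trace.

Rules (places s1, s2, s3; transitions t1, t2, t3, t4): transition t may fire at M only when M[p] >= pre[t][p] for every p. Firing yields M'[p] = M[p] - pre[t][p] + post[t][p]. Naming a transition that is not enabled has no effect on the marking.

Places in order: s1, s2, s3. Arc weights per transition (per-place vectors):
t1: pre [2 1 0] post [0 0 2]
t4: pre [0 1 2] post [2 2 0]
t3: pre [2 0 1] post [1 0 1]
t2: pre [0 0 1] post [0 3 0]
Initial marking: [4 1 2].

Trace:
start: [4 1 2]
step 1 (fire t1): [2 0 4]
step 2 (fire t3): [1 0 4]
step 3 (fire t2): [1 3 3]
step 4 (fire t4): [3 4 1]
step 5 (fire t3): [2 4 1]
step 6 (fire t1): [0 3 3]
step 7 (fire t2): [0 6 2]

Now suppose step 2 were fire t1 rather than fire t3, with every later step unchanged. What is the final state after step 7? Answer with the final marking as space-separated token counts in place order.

1 6 2

(re-executing from step 2 with the substitution; state before step 2: [2 0 4])
step 2 (fire t1): [2 0 4]
step 3 (fire t2): [2 3 3]
step 4 (fire t4): [4 4 1]
step 5 (fire t3): [3 4 1]
step 6 (fire t1): [1 3 3]
step 7 (fire t2): [1 6 2]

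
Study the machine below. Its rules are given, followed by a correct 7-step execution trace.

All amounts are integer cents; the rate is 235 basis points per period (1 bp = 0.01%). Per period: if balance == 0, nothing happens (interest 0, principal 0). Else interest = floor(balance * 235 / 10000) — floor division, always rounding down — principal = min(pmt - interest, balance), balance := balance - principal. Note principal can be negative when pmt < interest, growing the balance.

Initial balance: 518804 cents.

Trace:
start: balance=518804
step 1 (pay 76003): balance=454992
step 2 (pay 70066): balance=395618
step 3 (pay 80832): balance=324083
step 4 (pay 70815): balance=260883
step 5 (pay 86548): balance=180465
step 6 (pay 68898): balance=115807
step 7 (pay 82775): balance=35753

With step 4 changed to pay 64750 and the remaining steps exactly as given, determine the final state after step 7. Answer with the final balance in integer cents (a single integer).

(re-executing from step 4 with the substitution; state before step 4: balance=324083)
step 4 (pay 64750): balance=266948
step 5 (pay 86548): balance=186673
step 6 (pay 68898): balance=122161
step 7 (pay 82775): balance=42256

42256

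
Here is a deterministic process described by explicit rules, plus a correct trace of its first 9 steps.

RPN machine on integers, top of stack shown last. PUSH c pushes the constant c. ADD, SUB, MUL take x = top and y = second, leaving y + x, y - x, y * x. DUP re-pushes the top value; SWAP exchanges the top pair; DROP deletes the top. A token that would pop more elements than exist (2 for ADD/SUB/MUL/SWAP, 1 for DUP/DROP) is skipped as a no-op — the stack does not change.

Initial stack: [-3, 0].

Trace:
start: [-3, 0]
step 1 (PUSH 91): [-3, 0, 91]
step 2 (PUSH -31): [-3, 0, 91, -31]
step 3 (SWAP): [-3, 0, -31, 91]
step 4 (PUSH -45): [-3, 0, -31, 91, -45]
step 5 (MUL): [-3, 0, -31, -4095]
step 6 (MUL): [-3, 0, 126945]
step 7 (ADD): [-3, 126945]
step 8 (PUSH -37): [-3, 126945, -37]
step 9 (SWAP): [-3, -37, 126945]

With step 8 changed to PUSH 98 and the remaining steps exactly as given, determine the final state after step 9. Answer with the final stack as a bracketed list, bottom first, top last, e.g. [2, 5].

[-3, 98, 126945]

(re-executing from step 8 with the substitution; state before step 8: [-3, 126945])
step 8 (PUSH 98): [-3, 126945, 98]
step 9 (SWAP): [-3, 98, 126945]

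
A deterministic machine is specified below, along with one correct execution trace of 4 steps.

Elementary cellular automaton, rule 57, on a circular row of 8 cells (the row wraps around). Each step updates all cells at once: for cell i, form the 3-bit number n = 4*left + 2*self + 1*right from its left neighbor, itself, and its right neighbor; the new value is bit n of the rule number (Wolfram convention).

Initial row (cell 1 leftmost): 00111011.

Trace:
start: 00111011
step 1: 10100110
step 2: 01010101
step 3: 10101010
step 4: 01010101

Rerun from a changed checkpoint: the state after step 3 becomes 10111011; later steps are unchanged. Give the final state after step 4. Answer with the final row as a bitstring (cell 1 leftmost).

state after step 3 := 10111011
step 4: 01100110

01100110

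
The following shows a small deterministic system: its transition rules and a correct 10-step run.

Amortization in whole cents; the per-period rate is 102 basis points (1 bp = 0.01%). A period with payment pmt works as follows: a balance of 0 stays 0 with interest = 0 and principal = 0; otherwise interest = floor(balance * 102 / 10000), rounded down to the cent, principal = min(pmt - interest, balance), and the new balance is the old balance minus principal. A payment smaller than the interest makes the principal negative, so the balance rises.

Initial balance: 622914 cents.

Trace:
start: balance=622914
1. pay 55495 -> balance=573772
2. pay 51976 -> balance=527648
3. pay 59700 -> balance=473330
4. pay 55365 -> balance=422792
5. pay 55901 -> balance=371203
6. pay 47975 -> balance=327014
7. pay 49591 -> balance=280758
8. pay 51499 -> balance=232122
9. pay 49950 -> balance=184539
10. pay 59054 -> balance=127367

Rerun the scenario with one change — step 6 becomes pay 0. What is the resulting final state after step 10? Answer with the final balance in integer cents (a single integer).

(re-executing from step 6 with the substitution; state before step 6: balance=371203)
6. pay 0 -> balance=374989
7. pay 49591 -> balance=329222
8. pay 51499 -> balance=281081
9. pay 49950 -> balance=233998
10. pay 59054 -> balance=177330

177330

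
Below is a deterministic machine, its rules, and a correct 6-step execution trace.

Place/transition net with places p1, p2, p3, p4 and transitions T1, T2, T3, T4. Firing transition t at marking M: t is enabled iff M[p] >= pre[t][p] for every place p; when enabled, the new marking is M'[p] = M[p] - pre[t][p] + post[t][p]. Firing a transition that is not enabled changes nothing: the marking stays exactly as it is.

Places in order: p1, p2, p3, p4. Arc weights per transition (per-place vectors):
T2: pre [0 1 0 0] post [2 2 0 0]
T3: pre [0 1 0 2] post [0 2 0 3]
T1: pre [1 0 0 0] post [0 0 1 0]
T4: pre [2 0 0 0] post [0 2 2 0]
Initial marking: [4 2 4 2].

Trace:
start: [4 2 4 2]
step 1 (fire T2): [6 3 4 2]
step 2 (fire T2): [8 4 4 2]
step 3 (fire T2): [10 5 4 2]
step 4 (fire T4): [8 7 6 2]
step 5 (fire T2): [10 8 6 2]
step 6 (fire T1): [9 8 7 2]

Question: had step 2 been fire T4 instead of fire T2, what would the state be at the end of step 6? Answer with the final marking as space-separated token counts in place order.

(re-executing from step 2 with the substitution; state before step 2: [6 3 4 2])
step 2 (fire T4): [4 5 6 2]
step 3 (fire T2): [6 6 6 2]
step 4 (fire T4): [4 8 8 2]
step 5 (fire T2): [6 9 8 2]
step 6 (fire T1): [5 9 9 2]

5 9 9 2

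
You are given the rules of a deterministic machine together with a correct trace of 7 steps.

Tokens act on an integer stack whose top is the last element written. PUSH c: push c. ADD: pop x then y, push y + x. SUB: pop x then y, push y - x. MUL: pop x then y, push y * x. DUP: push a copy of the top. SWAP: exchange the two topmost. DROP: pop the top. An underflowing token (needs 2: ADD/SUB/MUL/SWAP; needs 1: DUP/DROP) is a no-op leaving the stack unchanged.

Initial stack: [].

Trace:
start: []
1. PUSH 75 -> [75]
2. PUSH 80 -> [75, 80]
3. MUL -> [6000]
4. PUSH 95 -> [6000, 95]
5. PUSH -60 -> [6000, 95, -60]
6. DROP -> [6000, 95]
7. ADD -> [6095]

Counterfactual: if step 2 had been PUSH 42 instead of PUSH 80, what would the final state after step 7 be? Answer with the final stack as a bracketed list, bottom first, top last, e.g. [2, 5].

(re-executing from step 2 with the substitution; state before step 2: [75])
2. PUSH 42 -> [75, 42]
3. MUL -> [3150]
4. PUSH 95 -> [3150, 95]
5. PUSH -60 -> [3150, 95, -60]
6. DROP -> [3150, 95]
7. ADD -> [3245]

[3245]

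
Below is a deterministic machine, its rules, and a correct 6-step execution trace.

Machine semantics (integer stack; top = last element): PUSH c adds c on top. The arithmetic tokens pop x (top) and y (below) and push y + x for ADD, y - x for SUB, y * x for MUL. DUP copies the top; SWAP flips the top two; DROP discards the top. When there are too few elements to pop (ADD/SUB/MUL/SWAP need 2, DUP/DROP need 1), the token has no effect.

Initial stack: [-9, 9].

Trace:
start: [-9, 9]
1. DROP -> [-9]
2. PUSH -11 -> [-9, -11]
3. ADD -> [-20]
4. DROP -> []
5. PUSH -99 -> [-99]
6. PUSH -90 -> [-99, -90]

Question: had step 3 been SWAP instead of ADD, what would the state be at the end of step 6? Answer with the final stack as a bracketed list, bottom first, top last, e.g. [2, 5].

(re-executing from step 3 with the substitution; state before step 3: [-9, -11])
3. SWAP -> [-11, -9]
4. DROP -> [-11]
5. PUSH -99 -> [-11, -99]
6. PUSH -90 -> [-11, -99, -90]

[-11, -99, -90]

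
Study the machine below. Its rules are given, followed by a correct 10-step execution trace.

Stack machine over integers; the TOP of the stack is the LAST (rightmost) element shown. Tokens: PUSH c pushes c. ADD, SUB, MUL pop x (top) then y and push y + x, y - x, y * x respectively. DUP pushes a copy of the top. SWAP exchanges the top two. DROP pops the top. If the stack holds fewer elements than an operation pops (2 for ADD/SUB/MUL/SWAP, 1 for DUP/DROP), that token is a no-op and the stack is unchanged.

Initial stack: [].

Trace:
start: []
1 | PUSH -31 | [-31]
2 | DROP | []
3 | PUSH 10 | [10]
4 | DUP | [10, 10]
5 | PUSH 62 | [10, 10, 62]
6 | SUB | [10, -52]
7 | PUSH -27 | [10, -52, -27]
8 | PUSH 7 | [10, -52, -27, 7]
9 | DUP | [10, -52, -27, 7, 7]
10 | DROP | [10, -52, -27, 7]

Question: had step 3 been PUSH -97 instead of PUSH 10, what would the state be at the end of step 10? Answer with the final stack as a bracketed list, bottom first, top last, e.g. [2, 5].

(re-executing from step 3 with the substitution; state before step 3: [])
3 | PUSH -97 | [-97]
4 | DUP | [-97, -97]
5 | PUSH 62 | [-97, -97, 62]
6 | SUB | [-97, -159]
7 | PUSH -27 | [-97, -159, -27]
8 | PUSH 7 | [-97, -159, -27, 7]
9 | DUP | [-97, -159, -27, 7, 7]
10 | DROP | [-97, -159, -27, 7]

[-97, -159, -27, 7]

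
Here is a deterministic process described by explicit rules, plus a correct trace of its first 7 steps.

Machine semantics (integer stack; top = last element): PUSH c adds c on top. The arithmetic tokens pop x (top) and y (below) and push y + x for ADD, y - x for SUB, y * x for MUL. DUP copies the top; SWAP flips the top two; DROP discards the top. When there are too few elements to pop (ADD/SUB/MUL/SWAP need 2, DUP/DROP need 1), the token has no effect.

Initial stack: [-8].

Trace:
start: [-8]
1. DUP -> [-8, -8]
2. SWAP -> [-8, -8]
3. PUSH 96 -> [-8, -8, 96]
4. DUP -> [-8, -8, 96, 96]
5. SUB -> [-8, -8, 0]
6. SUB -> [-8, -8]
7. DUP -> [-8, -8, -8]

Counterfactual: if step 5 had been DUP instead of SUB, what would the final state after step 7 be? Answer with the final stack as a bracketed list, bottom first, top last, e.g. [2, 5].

[-8, -8, 96, 0, 0]

(re-executing from step 5 with the substitution; state before step 5: [-8, -8, 96, 96])
5. DUP -> [-8, -8, 96, 96, 96]
6. SUB -> [-8, -8, 96, 0]
7. DUP -> [-8, -8, 96, 0, 0]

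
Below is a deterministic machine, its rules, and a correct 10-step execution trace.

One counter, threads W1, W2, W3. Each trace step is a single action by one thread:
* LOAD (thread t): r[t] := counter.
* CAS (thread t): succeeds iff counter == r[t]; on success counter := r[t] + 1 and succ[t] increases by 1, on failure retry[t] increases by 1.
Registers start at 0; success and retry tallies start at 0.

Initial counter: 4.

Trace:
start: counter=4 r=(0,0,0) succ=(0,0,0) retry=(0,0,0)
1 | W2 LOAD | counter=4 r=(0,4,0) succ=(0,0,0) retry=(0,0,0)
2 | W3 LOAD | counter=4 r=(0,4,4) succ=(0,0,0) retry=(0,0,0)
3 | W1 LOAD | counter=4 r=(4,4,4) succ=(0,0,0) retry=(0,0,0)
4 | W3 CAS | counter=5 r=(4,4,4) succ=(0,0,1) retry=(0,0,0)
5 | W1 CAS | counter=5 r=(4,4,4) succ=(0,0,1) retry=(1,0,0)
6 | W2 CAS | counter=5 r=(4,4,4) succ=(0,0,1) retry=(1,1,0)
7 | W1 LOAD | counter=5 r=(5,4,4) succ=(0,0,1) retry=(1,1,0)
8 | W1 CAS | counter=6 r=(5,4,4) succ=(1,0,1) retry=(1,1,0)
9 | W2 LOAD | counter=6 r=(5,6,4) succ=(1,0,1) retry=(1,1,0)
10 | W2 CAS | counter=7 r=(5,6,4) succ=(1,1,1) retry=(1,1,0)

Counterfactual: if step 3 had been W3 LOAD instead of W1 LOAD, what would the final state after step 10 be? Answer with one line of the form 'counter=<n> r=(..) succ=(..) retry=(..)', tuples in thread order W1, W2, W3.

(re-executing from step 3 with the substitution; state before step 3: counter=4 r=(0,4,4) succ=(0,0,0) retry=(0,0,0))
3 | W3 LOAD | counter=4 r=(0,4,4) succ=(0,0,0) retry=(0,0,0)
4 | W3 CAS | counter=5 r=(0,4,4) succ=(0,0,1) retry=(0,0,0)
5 | W1 CAS | counter=5 r=(0,4,4) succ=(0,0,1) retry=(1,0,0)
6 | W2 CAS | counter=5 r=(0,4,4) succ=(0,0,1) retry=(1,1,0)
7 | W1 LOAD | counter=5 r=(5,4,4) succ=(0,0,1) retry=(1,1,0)
8 | W1 CAS | counter=6 r=(5,4,4) succ=(1,0,1) retry=(1,1,0)
9 | W2 LOAD | counter=6 r=(5,6,4) succ=(1,0,1) retry=(1,1,0)
10 | W2 CAS | counter=7 r=(5,6,4) succ=(1,1,1) retry=(1,1,0)

counter=7 r=(5,6,4) succ=(1,1,1) retry=(1,1,0)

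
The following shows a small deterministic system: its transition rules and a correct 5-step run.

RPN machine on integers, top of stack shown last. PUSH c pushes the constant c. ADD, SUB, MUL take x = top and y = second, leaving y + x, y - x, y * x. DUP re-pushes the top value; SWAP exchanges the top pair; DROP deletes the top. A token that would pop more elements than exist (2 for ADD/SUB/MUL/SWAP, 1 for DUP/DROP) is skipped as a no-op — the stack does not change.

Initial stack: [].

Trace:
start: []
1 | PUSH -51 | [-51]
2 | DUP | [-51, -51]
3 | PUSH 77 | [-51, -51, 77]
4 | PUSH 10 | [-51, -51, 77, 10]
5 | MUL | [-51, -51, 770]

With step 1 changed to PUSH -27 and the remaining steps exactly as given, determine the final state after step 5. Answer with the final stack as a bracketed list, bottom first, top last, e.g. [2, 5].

[-27, -27, 770]

(re-executing from step 1 with the substitution; state before step 1: [])
1 | PUSH -27 | [-27]
2 | DUP | [-27, -27]
3 | PUSH 77 | [-27, -27, 77]
4 | PUSH 10 | [-27, -27, 77, 10]
5 | MUL | [-27, -27, 770]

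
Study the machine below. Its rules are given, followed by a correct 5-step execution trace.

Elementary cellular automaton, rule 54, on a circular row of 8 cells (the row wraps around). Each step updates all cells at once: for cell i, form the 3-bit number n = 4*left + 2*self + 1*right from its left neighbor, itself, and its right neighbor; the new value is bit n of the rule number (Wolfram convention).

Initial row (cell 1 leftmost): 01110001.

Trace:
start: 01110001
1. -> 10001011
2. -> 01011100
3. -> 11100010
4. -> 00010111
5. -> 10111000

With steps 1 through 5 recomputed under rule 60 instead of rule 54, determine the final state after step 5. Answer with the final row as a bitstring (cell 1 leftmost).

01010101

(re-executing steps 1..5 under rule 60; state before step 1: 01110001)
1. -> 11001001
2. -> 00101101
3. -> 10111011
4. -> 01100110
5. -> 01010101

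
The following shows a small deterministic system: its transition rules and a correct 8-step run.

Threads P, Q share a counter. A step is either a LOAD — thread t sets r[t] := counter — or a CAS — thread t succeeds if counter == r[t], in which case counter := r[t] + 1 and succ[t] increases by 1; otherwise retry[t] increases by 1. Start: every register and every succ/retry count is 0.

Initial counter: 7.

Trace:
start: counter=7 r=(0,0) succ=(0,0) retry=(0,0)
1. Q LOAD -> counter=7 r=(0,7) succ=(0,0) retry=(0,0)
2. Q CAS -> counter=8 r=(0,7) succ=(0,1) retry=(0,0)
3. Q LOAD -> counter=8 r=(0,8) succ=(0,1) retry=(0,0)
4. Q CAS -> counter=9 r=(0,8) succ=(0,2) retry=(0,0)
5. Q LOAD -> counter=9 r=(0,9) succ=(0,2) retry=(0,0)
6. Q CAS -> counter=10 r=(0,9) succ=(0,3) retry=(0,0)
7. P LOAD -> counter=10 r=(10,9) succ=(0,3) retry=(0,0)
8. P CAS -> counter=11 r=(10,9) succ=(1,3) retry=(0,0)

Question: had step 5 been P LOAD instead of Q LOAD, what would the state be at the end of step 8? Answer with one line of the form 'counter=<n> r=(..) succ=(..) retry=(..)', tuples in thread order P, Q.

counter=10 r=(9,8) succ=(1,2) retry=(0,1)

(re-executing from step 5 with the substitution; state before step 5: counter=9 r=(0,8) succ=(0,2) retry=(0,0))
5. P LOAD -> counter=9 r=(9,8) succ=(0,2) retry=(0,0)
6. Q CAS -> counter=9 r=(9,8) succ=(0,2) retry=(0,1)
7. P LOAD -> counter=9 r=(9,8) succ=(0,2) retry=(0,1)
8. P CAS -> counter=10 r=(9,8) succ=(1,2) retry=(0,1)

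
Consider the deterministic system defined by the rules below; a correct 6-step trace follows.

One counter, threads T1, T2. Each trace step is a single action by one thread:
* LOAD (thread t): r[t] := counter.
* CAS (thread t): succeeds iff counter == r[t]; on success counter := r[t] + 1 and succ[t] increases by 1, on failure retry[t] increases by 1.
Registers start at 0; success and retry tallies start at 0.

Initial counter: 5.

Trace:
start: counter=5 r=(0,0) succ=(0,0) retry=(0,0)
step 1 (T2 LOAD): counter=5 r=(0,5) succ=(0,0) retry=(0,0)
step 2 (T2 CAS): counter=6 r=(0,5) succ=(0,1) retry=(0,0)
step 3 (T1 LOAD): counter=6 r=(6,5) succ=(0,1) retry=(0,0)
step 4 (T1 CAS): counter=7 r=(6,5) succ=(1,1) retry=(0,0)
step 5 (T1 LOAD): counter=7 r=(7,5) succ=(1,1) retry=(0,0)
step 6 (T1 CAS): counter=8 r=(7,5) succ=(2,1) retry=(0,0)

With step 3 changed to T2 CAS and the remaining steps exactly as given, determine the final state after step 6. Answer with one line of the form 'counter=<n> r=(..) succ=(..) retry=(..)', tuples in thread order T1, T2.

counter=7 r=(6,5) succ=(1,1) retry=(1,1)

(re-executing from step 3 with the substitution; state before step 3: counter=6 r=(0,5) succ=(0,1) retry=(0,0))
step 3 (T2 CAS): counter=6 r=(0,5) succ=(0,1) retry=(0,1)
step 4 (T1 CAS): counter=6 r=(0,5) succ=(0,1) retry=(1,1)
step 5 (T1 LOAD): counter=6 r=(6,5) succ=(0,1) retry=(1,1)
step 6 (T1 CAS): counter=7 r=(6,5) succ=(1,1) retry=(1,1)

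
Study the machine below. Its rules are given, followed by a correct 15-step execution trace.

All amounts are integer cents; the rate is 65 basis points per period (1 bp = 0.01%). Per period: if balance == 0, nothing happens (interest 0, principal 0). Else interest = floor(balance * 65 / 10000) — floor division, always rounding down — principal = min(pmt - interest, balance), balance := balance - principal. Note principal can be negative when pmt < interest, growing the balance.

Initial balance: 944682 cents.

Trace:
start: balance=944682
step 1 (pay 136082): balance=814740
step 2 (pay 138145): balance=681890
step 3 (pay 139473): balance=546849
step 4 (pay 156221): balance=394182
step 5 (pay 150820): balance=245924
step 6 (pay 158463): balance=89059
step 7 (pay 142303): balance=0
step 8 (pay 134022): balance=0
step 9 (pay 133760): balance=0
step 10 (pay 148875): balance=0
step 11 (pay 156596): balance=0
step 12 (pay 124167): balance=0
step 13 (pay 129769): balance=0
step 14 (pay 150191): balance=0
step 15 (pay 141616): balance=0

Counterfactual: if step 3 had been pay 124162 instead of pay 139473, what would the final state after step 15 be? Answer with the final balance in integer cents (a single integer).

(re-executing from step 3 with the substitution; state before step 3: balance=681890)
step 3 (pay 124162): balance=562160
step 4 (pay 156221): balance=409593
step 5 (pay 150820): balance=261435
step 6 (pay 158463): balance=104671
step 7 (pay 142303): balance=0
step 8 (pay 134022): balance=0
step 9 (pay 133760): balance=0
step 10 (pay 148875): balance=0
step 11 (pay 156596): balance=0
step 12 (pay 124167): balance=0
step 13 (pay 129769): balance=0
step 14 (pay 150191): balance=0
step 15 (pay 141616): balance=0

0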